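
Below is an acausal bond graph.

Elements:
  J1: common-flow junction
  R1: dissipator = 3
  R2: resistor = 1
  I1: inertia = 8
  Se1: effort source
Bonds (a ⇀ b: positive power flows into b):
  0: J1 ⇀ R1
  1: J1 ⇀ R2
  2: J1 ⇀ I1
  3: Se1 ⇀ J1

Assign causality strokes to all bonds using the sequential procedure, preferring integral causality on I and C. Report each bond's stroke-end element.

bond 3 |J1  (Se1 (Se) sets effort on bond)
bond 2 |I1  (I1: I, integral causality)
bond 0 |J1  (common-f at J1 fixed by 2)
bond 1 |J1  (J1 flow already set via bond 2)

bond 0 stroke at J1
bond 1 stroke at J1
bond 2 stroke at I1
bond 3 stroke at J1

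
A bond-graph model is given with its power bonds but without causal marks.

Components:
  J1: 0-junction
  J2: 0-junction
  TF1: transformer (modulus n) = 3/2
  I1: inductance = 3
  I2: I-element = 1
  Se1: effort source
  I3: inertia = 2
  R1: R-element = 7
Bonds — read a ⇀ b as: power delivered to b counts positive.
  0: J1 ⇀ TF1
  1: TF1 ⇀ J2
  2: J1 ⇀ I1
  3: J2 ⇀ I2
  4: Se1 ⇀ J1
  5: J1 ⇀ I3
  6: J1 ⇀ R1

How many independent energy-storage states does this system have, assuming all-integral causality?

β4 |J1  (Se1 (Se) sets effort on bond)
β0 |TF1  (J1 effort already set via bond 4)
β2 |I1  (J1 effort already set via bond 4)
β5 |I3  (J1: bond 4 brought effort, rest push out)
β6 |R1  (common-e at J1 fixed by 4)
β1 |J2  (TF TF1: opposite of bond 0)
β3 |I2  (J2 effort already set via bond 1)

3  (I1, I2, I3 all integral)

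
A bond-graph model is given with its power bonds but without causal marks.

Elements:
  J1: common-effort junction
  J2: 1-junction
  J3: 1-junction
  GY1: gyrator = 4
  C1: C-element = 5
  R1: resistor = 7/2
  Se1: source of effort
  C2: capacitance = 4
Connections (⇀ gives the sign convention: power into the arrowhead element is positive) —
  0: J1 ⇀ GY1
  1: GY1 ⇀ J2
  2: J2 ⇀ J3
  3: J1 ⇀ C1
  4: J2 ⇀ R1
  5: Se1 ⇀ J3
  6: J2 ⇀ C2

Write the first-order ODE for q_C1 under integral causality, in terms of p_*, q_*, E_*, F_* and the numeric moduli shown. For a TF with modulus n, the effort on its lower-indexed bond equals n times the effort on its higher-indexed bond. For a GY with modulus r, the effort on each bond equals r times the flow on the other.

β5 |J3  (Se1: effort source, stroke at far end)
β2 |J2  (only one flow-in slot at J3)
β3 |J1  (prefer integral on C1)
β0 |GY1  (0-jn J1 has e-setter on 3)
β1 |GY1  (GY1: gyrator matches bond 0)
β4 |J2  (J2: bond 1 brought flow, rest push out)
β6 |J2  (1-jn J2 has f-setter on 1)

dq_C1/dt = E_Se1/4 - 7*q_C1/160 - q_C2/16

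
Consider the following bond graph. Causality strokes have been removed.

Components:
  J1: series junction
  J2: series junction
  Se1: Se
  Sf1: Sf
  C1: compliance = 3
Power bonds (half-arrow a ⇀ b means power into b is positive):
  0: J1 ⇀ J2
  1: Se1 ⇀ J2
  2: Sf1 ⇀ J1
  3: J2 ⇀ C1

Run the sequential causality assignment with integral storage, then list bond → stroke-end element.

β0 |J1
β1 |J2
β2 |Sf1
β3 |J2

β1 →J2  (Se1 (Se) sets effort on bond)
β2 →Sf1  (Sf1: flow source, stroke at near end)
β0 →J1  (1-jn J1 has f-setter on 2)
β3 →J2  (1-jn J2 has f-setter on 0)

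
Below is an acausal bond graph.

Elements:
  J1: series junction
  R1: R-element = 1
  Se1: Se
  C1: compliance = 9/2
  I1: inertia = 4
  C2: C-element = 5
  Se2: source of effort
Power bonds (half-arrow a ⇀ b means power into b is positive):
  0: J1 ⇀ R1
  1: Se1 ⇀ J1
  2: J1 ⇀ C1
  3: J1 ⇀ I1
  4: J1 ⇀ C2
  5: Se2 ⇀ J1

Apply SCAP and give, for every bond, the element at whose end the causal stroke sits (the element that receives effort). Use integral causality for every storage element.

bond 1 →J1  (Se1: effort source, stroke at far end)
bond 5 →J1  (Se2: effort source, stroke at far end)
bond 2 →J1  (C1 outputs effort q/C1)
bond 3 →I1  (I1 outputs flow p/I1)
bond 0 →J1  (J1 flow already set via bond 3)
bond 4 →J1  (common-f at J1 fixed by 3)

β0 stroke→J1
β1 stroke→J1
β2 stroke→J1
β3 stroke→I1
β4 stroke→J1
β5 stroke→J1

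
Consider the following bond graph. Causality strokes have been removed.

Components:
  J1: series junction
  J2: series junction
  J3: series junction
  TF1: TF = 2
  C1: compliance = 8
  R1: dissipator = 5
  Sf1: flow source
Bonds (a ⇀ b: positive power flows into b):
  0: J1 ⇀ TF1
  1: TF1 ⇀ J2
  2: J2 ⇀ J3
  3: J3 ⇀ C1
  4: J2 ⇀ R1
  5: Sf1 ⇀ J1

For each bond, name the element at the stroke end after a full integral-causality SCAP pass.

β5 |Sf1  (Sf1 fixes flow; stroke at Sf1)
β0 |J1  (J1: bond 5 brought flow, rest push out)
β1 |TF1  (through TF1, causality passes straight; one stroke at TF1)
β2 |J2  (common-f at J2 fixed by 1)
β4 |J2  (common-f at J2 fixed by 1)
β3 |J3  (J3: bond 2 brought flow, rest push out)

β0 →J1
β1 →TF1
β2 →J2
β3 →J3
β4 →J2
β5 →Sf1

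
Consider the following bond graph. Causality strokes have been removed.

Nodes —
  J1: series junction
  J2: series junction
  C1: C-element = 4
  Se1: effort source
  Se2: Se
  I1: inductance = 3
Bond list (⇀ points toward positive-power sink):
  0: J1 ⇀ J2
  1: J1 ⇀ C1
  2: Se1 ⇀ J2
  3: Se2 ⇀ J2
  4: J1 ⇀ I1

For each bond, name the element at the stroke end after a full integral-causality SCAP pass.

bond 0 stroke at J1
bond 1 stroke at J1
bond 2 stroke at J2
bond 3 stroke at J2
bond 4 stroke at I1

#2 |J2  (Se1 (Se) sets effort on bond)
#3 |J2  (Se2 fixes effort; stroke away)
#0 |J1  (closing 1-jn rule on J2)
#1 |J1  (C1 outputs effort q/C1)
#4 |I1  (J1 needs exactly one f-in)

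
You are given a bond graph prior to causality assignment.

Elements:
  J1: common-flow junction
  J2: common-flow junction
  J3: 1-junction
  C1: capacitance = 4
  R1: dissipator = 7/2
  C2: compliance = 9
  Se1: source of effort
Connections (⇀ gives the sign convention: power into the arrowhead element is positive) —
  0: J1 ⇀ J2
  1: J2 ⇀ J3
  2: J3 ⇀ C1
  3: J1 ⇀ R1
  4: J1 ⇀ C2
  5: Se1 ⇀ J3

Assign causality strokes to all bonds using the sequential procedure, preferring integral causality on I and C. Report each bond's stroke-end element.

#0 |J1
#1 |J2
#2 |J3
#3 |R1
#4 |J1
#5 |J3

bond 5 stroke→J3  (Se1 fixes effort; stroke away)
bond 2 stroke→J3  (C1 integral (e out))
bond 1 stroke→J2  (only one flow-in slot at J3)
bond 0 stroke→J1  (closing 1-jn rule on J2)
bond 4 stroke→J1  (C2: C, integral causality)
bond 3 stroke→R1  (J1: last free bond brings flow in)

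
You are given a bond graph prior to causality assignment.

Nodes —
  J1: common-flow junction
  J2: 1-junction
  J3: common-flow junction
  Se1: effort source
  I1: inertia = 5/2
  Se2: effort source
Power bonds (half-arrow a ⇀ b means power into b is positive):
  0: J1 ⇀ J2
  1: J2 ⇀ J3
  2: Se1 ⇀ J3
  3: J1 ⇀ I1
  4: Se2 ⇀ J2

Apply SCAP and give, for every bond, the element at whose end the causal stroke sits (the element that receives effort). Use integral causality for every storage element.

bond 0 stroke at J1
bond 1 stroke at J2
bond 2 stroke at J3
bond 3 stroke at I1
bond 4 stroke at J2

β2 →J3  (Se1 fixes effort; stroke away)
β4 →J2  (Se2 (Se) sets effort on bond)
β1 →J2  (J3: last free bond brings flow in)
β0 →J1  (only one flow-in slot at J2)
β3 →I1  (only one flow-in slot at J1)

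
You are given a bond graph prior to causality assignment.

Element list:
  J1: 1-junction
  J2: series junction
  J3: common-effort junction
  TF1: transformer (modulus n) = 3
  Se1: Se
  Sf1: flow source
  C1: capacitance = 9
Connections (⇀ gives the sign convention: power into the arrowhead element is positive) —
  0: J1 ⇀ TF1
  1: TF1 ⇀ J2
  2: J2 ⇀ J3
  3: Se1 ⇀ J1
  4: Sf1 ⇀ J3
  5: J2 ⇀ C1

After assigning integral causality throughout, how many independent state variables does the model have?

b3 →J1  (Se1 (Se) sets effort on bond)
b4 →Sf1  (source Sf1 imposes f)
b0 →TF1  (J1 needs exactly one f-in)
b2 →J3  (closing 0-jn rule on J3)
b1 →J2  (TF1: transformer flips bond 0)
b5 →J2  (1-jn J2 has f-setter on 2)

1  (C1 all integral)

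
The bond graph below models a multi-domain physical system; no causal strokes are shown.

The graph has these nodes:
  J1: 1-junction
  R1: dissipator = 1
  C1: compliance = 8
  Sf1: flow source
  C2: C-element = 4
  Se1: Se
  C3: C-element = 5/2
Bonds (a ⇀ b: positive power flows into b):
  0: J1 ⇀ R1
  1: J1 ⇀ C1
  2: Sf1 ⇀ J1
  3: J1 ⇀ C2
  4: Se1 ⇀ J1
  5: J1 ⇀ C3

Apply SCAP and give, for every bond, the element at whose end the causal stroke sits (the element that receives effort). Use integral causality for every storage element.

b0 stroke at J1
b1 stroke at J1
b2 stroke at Sf1
b3 stroke at J1
b4 stroke at J1
b5 stroke at J1

β2 stroke at Sf1  (source Sf1 imposes f)
β4 stroke at J1  (Se1 (Se) sets effort on bond)
β0 stroke at J1  (common-f at J1 fixed by 2)
β1 stroke at J1  (1-jn J1 has f-setter on 2)
β3 stroke at J1  (common-f at J1 fixed by 2)
β5 stroke at J1  (J1 flow already set via bond 2)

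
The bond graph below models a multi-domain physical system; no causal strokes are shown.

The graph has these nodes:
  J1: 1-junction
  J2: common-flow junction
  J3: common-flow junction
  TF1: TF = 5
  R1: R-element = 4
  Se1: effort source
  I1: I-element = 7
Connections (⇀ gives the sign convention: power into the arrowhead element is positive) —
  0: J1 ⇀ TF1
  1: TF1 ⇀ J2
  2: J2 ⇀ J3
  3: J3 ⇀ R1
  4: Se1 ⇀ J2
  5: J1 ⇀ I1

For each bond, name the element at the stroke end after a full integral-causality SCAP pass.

#0 →J1
#1 →TF1
#2 →J2
#3 →J3
#4 →J2
#5 →I1

bond 4 stroke→J2  (Se1: effort source, stroke at far end)
bond 5 stroke→I1  (prefer integral on I1)
bond 0 stroke→J1  (common-f at J1 fixed by 5)
bond 1 stroke→TF1  (through TF1, causality passes straight; one stroke at TF1)
bond 2 stroke→J2  (J2: bond 1 brought flow, rest push out)
bond 3 stroke→J3  (common-f at J3 fixed by 2)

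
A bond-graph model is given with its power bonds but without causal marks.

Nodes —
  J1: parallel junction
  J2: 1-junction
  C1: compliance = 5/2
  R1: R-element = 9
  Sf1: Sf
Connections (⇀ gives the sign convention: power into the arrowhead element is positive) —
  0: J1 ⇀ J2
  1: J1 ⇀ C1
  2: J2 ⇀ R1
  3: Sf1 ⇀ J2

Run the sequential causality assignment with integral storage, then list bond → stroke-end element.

#0 |J2
#1 |J1
#2 |J2
#3 |Sf1

b3 stroke at Sf1  (source Sf1 imposes f)
b0 stroke at J2  (1-jn J2 has f-setter on 3)
b2 stroke at J2  (J2: bond 3 brought flow, rest push out)
b1 stroke at J1  (closing 0-jn rule on J1)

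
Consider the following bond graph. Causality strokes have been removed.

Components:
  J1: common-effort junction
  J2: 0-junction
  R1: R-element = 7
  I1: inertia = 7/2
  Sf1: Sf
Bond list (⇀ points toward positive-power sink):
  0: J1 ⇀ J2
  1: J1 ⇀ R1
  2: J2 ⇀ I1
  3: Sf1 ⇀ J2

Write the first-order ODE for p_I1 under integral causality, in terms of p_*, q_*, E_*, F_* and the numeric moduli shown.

dp_I1/dt = 7*F_Sf1 - 2*p_I1

#3 stroke→Sf1  (source Sf1 imposes f)
#2 stroke→I1  (I1: I, integral causality)
#0 stroke→J2  (J2 needs exactly one e-in)
#1 stroke→J1  (closing 0-jn rule on J1)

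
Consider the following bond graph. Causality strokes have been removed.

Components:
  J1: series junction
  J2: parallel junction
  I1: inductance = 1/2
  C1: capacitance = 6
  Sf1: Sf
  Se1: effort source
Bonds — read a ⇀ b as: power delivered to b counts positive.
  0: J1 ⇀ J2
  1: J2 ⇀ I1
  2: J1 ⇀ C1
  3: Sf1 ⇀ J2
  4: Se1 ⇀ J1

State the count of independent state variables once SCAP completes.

2  (C1, I1 all integral)

bond 3 stroke→Sf1  (Sf1 (Sf) sets flow on bond)
bond 4 stroke→J1  (Se1 (Se) sets effort on bond)
bond 1 stroke→I1  (I1 integral (f out))
bond 0 stroke→J2  (only one effort-in slot at J2)
bond 2 stroke→J1  (common-f at J1 fixed by 0)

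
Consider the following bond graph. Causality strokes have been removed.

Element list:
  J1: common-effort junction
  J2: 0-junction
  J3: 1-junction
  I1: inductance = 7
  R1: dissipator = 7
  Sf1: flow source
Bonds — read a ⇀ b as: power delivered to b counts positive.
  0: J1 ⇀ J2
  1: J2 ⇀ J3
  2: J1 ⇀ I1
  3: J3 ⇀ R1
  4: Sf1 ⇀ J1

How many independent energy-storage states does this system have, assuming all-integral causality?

#4 stroke at Sf1  (Sf1: flow source, stroke at near end)
#2 stroke at I1  (I1 outputs flow p/I1)
#0 stroke at J1  (closing 0-jn rule on J1)
#1 stroke at J2  (J2 needs exactly one e-in)
#3 stroke at J3  (J3 flow already set via bond 1)

1  (I1 all integral)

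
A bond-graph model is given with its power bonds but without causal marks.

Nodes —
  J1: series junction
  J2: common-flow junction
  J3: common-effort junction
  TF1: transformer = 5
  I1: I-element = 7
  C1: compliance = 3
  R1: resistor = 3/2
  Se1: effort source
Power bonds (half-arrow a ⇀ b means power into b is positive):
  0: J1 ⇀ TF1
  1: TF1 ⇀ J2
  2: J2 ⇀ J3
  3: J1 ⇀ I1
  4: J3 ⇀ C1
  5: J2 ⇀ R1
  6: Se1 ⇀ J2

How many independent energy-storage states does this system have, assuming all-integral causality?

b6 stroke at J2  (Se1 fixes effort; stroke away)
b3 stroke at I1  (I1: I, integral causality)
b0 stroke at J1  (J1: bond 3 brought flow, rest push out)
b1 stroke at TF1  (TF1: transformer flips bond 0)
b2 stroke at J2  (1-jn J2 has f-setter on 1)
b5 stroke at J2  (J2: bond 1 brought flow, rest push out)
b4 stroke at J3  (J3: last free bond brings effort in)

2  (C1, I1 all integral)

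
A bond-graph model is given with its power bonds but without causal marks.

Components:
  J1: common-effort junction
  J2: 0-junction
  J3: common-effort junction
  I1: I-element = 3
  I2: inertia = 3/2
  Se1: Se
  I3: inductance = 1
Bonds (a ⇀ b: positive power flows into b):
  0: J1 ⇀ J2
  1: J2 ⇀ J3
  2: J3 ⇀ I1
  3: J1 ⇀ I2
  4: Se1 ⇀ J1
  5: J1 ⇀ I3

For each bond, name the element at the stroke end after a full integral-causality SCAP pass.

#4 →J1  (source Se1 imposes e)
#0 →J2  (common-e at J1 fixed by 4)
#3 →I2  (0-jn J1 has e-setter on 4)
#5 →I3  (J1 effort already set via bond 4)
#1 →J3  (0-jn J2 has e-setter on 0)
#2 →I1  (J3 effort already set via bond 1)

bond 0 →J2
bond 1 →J3
bond 2 →I1
bond 3 →I2
bond 4 →J1
bond 5 →I3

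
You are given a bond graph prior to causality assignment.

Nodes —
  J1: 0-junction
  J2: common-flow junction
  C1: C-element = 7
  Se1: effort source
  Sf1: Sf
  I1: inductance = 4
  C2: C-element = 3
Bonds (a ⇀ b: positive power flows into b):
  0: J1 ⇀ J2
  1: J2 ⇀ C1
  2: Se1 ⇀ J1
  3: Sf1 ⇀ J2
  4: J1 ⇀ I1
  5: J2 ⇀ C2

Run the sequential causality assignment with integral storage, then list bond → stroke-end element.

β0 stroke→J2
β1 stroke→J2
β2 stroke→J1
β3 stroke→Sf1
β4 stroke→I1
β5 stroke→J2

β2 |J1  (Se1 fixes effort; stroke away)
β3 |Sf1  (Sf1: flow source, stroke at near end)
β0 |J2  (J1 effort already set via bond 2)
β4 |I1  (J1 effort already set via bond 2)
β1 |J2  (J2: bond 3 brought flow, rest push out)
β5 |J2  (common-f at J2 fixed by 3)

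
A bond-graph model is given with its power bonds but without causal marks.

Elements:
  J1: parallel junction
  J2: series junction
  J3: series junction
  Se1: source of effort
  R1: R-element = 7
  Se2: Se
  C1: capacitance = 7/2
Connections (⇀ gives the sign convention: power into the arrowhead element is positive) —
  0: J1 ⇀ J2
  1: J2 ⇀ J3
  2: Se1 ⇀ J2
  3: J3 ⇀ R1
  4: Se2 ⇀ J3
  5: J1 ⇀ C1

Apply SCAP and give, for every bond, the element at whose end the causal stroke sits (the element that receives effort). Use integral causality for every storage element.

bond 2 stroke→J2  (Se1 fixes effort; stroke away)
bond 4 stroke→J3  (Se2 fixes effort; stroke away)
bond 5 stroke→J1  (C1 outputs effort q/C1)
bond 0 stroke→J2  (common-e at J1 fixed by 5)
bond 1 stroke→J3  (closing 1-jn rule on J2)
bond 3 stroke→R1  (closing 1-jn rule on J3)

bond 0 stroke→J2
bond 1 stroke→J3
bond 2 stroke→J2
bond 3 stroke→R1
bond 4 stroke→J3
bond 5 stroke→J1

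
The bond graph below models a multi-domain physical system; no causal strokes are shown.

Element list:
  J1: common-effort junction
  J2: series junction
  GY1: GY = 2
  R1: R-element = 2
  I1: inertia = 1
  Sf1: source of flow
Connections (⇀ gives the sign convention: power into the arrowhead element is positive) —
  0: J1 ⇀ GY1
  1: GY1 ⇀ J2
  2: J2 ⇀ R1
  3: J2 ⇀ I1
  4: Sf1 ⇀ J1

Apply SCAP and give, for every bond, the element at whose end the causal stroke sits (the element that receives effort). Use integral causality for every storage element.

β4 →Sf1  (Sf1 fixes flow; stroke at Sf1)
β0 →J1  (only one effort-in slot at J1)
β1 →J2  (through GY1, causality inverts; strokes same side of GY1)
β3 →I1  (I1 integral (f out))
β2 →J2  (1-jn J2 has f-setter on 3)

β0 stroke at J1
β1 stroke at J2
β2 stroke at J2
β3 stroke at I1
β4 stroke at Sf1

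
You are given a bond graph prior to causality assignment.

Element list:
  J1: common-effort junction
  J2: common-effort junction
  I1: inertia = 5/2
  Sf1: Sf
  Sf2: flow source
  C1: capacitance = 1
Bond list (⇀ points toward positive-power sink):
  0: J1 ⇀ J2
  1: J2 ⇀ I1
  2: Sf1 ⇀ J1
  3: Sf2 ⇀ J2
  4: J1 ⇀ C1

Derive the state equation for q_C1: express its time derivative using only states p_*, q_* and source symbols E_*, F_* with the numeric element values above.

dq_C1/dt = F_Sf1 + F_Sf2 - 2*p_I1/5

bond 2 stroke→Sf1  (Sf1: flow source, stroke at near end)
bond 3 stroke→Sf2  (source Sf2 imposes f)
bond 1 stroke→I1  (I1: I, integral causality)
bond 0 stroke→J2  (J2: last free bond brings effort in)
bond 4 stroke→J1  (only one effort-in slot at J1)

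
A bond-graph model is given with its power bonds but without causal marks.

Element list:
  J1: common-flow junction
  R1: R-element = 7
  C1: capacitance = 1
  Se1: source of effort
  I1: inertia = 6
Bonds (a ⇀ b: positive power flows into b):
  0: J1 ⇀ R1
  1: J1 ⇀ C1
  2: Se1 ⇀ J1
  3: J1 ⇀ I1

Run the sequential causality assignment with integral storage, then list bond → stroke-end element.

#2 →J1  (Se1 fixes effort; stroke away)
#1 →J1  (C1 integral (e out))
#3 →I1  (prefer integral on I1)
#0 →J1  (1-jn J1 has f-setter on 3)

#0 |J1
#1 |J1
#2 |J1
#3 |I1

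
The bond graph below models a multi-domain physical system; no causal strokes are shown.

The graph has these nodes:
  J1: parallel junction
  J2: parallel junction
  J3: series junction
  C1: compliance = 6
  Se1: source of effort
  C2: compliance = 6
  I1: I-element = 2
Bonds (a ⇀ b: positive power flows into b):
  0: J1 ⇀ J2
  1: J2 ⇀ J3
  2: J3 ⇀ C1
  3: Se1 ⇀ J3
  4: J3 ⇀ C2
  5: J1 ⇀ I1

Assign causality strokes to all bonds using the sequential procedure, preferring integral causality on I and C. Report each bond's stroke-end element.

β0 |J1
β1 |J2
β2 |J3
β3 |J3
β4 |J3
β5 |I1

β3 stroke at J3  (source Se1 imposes e)
β2 stroke at J3  (prefer integral on C1)
β4 stroke at J3  (C2 integral (e out))
β1 stroke at J2  (J3 needs exactly one f-in)
β0 stroke at J1  (J2 effort already set via bond 1)
β5 stroke at I1  (0-jn J1 has e-setter on 0)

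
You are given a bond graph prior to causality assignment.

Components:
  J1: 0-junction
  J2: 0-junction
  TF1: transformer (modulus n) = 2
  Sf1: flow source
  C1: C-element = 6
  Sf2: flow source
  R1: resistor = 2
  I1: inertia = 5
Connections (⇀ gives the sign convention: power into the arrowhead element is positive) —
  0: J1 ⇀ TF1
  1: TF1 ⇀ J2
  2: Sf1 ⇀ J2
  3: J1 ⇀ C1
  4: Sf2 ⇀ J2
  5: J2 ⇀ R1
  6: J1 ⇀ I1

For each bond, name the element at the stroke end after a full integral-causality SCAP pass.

β0 |TF1
β1 |J2
β2 |Sf1
β3 |J1
β4 |Sf2
β5 |R1
β6 |I1

#2 →Sf1  (Sf1: flow source, stroke at near end)
#4 →Sf2  (Sf2 (Sf) sets flow on bond)
#3 →J1  (C1 outputs effort q/C1)
#0 →TF1  (J1 effort already set via bond 3)
#6 →I1  (J1: bond 3 brought effort, rest push out)
#1 →J2  (TF1: transformer flips bond 0)
#5 →R1  (0-jn J2 has e-setter on 1)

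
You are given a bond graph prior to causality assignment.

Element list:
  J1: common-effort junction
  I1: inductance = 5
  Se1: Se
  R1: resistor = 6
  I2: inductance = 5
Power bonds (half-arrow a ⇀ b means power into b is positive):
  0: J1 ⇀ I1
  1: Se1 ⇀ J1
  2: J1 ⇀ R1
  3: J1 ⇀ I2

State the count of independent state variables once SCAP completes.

2  (I1, I2 all integral)

#1 →J1  (Se1 fixes effort; stroke away)
#0 →I1  (J1: bond 1 brought effort, rest push out)
#2 →R1  (J1: bond 1 brought effort, rest push out)
#3 →I2  (common-e at J1 fixed by 1)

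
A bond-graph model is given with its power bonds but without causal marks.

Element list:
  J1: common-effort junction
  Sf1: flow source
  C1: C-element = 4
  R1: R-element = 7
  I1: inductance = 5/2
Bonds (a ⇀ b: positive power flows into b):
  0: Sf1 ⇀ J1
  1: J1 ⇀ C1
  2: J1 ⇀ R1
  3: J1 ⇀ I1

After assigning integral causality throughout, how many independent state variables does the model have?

bond 0 stroke at Sf1  (Sf1: flow source, stroke at near end)
bond 1 stroke at J1  (C1 outputs effort q/C1)
bond 2 stroke at R1  (J1 effort already set via bond 1)
bond 3 stroke at I1  (J1: bond 1 brought effort, rest push out)

2  (C1, I1 all integral)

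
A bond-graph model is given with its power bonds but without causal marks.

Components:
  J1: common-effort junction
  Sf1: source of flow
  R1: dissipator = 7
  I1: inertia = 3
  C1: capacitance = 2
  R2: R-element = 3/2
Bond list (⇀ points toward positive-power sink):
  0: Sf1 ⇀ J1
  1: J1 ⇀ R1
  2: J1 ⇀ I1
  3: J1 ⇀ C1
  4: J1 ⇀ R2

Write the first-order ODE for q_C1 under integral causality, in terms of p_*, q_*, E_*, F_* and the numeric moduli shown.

#0 |Sf1  (source Sf1 imposes f)
#2 |I1  (prefer integral on I1)
#3 |J1  (C1: C, integral causality)
#1 |R1  (J1 effort already set via bond 3)
#4 |R2  (J1: bond 3 brought effort, rest push out)

dq_C1/dt = F_Sf1 - p_I1/3 - 17*q_C1/42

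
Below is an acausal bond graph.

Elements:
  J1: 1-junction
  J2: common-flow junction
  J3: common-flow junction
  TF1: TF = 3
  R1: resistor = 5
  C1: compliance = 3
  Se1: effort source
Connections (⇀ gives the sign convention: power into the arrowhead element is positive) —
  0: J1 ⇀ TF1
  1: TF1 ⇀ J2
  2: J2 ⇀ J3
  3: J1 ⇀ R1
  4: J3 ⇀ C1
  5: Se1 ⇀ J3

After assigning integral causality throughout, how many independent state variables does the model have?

b5 |J3  (Se1 fixes effort; stroke away)
b4 |J3  (prefer integral on C1)
b2 |J2  (only one flow-in slot at J3)
b1 |TF1  (only one flow-in slot at J2)
b0 |J1  (through TF1, causality passes straight; one stroke at TF1)
b3 |R1  (J1 needs exactly one f-in)

1  (C1 all integral)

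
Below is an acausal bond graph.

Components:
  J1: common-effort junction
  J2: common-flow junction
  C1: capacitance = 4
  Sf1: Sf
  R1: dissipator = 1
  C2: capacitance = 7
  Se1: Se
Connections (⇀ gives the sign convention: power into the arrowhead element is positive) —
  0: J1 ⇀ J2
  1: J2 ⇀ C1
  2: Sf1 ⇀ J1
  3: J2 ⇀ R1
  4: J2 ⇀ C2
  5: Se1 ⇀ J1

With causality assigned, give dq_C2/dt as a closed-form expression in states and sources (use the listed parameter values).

#2 stroke→Sf1  (source Sf1 imposes f)
#5 stroke→J1  (Se1 (Se) sets effort on bond)
#0 stroke→J2  (common-e at J1 fixed by 5)
#1 stroke→J2  (C1 integral (e out))
#4 stroke→J2  (C2 integral (e out))
#3 stroke→R1  (J2 needs exactly one f-in)

dq_C2/dt = E_Se1 - q_C1/4 - q_C2/7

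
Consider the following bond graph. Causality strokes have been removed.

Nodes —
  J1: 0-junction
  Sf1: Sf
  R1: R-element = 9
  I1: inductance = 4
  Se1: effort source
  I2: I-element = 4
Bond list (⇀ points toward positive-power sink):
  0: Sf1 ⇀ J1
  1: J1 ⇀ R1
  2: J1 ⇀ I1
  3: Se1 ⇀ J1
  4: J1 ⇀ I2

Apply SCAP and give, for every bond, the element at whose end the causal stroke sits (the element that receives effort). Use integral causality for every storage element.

β0 stroke→Sf1
β1 stroke→R1
β2 stroke→I1
β3 stroke→J1
β4 stroke→I2

β0 →Sf1  (Sf1: flow source, stroke at near end)
β3 →J1  (Se1 fixes effort; stroke away)
β1 →R1  (J1 effort already set via bond 3)
β2 →I1  (common-e at J1 fixed by 3)
β4 →I2  (J1: bond 3 brought effort, rest push out)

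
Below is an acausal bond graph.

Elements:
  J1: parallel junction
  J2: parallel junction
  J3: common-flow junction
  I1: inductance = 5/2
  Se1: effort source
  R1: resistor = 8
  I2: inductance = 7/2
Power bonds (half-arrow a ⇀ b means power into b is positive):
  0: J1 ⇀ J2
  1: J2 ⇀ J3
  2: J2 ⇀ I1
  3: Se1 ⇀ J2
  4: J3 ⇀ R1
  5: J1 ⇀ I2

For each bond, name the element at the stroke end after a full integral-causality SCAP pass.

b3 stroke at J2  (Se1 fixes effort; stroke away)
b0 stroke at J1  (0-jn J2 has e-setter on 3)
b1 stroke at J3  (common-e at J2 fixed by 3)
b2 stroke at I1  (J2: bond 3 brought effort, rest push out)
b4 stroke at R1  (only one flow-in slot at J3)
b5 stroke at I2  (J1: bond 0 brought effort, rest push out)

bond 0 stroke→J1
bond 1 stroke→J3
bond 2 stroke→I1
bond 3 stroke→J2
bond 4 stroke→R1
bond 5 stroke→I2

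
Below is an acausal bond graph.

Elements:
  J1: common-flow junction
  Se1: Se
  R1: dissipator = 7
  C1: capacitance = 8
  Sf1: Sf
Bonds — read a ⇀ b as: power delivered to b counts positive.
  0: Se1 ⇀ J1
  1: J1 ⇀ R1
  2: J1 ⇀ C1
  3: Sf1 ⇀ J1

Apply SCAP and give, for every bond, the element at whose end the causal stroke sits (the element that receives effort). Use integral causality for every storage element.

b0 →J1  (Se1: effort source, stroke at far end)
b3 →Sf1  (Sf1 fixes flow; stroke at Sf1)
b1 →J1  (J1 flow already set via bond 3)
b2 →J1  (common-f at J1 fixed by 3)

#0 stroke at J1
#1 stroke at J1
#2 stroke at J1
#3 stroke at Sf1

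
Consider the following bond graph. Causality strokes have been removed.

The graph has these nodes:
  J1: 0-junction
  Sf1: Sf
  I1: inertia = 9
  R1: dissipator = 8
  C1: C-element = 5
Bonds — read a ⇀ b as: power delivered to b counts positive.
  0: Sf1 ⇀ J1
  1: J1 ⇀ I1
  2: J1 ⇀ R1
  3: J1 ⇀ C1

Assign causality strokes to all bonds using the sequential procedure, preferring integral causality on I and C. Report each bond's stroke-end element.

#0 →Sf1  (Sf1: flow source, stroke at near end)
#1 →I1  (I1: I, integral causality)
#3 →J1  (C1 integral (e out))
#2 →R1  (common-e at J1 fixed by 3)

β0 stroke at Sf1
β1 stroke at I1
β2 stroke at R1
β3 stroke at J1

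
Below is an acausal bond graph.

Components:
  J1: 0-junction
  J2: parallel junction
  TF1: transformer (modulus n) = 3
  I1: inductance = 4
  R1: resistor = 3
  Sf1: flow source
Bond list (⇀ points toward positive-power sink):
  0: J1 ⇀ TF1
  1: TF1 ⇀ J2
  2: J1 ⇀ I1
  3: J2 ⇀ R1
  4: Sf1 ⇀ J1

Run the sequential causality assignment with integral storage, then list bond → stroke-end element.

bond 0 stroke at J1
bond 1 stroke at TF1
bond 2 stroke at I1
bond 3 stroke at J2
bond 4 stroke at Sf1

b4 stroke at Sf1  (Sf1: flow source, stroke at near end)
b2 stroke at I1  (I1 integral (f out))
b0 stroke at J1  (J1: last free bond brings effort in)
b1 stroke at TF1  (through TF1, causality passes straight; one stroke at TF1)
b3 stroke at J2  (J2: last free bond brings effort in)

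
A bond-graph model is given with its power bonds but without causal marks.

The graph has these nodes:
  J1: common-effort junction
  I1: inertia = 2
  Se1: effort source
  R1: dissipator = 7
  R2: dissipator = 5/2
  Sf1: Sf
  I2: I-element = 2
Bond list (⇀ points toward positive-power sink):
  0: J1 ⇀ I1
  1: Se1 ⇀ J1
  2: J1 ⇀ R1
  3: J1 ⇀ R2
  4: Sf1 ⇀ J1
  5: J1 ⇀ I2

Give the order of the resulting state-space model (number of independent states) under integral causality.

2  (I1, I2 all integral)

β1 stroke at J1  (Se1 fixes effort; stroke away)
β4 stroke at Sf1  (Sf1: flow source, stroke at near end)
β0 stroke at I1  (J1: bond 1 brought effort, rest push out)
β2 stroke at R1  (common-e at J1 fixed by 1)
β3 stroke at R2  (0-jn J1 has e-setter on 1)
β5 stroke at I2  (J1: bond 1 brought effort, rest push out)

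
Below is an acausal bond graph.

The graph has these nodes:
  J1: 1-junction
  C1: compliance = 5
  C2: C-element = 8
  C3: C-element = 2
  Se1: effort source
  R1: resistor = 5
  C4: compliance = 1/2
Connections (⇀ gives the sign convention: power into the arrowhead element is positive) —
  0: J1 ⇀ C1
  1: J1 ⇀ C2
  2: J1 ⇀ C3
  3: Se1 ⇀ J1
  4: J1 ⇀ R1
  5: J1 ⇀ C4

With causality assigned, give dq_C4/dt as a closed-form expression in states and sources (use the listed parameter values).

dq_C4/dt = E_Se1/5 - q_C1/25 - q_C2/40 - q_C3/10 - 2*q_C4/5

bond 3 stroke→J1  (source Se1 imposes e)
bond 0 stroke→J1  (C1: C, integral causality)
bond 1 stroke→J1  (C2: C, integral causality)
bond 2 stroke→J1  (C3: C, integral causality)
bond 5 stroke→J1  (C4: C, integral causality)
bond 4 stroke→R1  (closing 1-jn rule on J1)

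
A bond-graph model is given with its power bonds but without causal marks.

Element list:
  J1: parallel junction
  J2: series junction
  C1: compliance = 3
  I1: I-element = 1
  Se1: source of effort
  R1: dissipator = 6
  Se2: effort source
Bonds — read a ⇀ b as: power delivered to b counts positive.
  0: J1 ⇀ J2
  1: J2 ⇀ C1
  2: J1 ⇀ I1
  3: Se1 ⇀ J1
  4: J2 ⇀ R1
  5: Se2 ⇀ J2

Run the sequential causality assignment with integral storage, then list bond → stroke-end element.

β0 stroke→J2
β1 stroke→J2
β2 stroke→I1
β3 stroke→J1
β4 stroke→R1
β5 stroke→J2

#3 stroke at J1  (Se1 (Se) sets effort on bond)
#5 stroke at J2  (Se2 fixes effort; stroke away)
#0 stroke at J2  (J1: bond 3 brought effort, rest push out)
#2 stroke at I1  (0-jn J1 has e-setter on 3)
#1 stroke at J2  (C1: C, integral causality)
#4 stroke at R1  (J2 needs exactly one f-in)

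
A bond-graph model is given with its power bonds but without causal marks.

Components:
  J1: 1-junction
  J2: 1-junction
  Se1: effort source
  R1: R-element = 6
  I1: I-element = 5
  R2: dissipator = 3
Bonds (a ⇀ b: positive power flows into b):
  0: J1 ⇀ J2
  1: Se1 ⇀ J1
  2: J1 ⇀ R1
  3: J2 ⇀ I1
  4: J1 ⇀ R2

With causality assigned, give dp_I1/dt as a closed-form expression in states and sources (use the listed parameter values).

bond 1 stroke→J1  (source Se1 imposes e)
bond 3 stroke→I1  (I1 outputs flow p/I1)
bond 0 stroke→J2  (J2 flow already set via bond 3)
bond 2 stroke→J1  (J1: bond 0 brought flow, rest push out)
bond 4 stroke→J1  (J1 flow already set via bond 0)

dp_I1/dt = E_Se1 - 9*p_I1/5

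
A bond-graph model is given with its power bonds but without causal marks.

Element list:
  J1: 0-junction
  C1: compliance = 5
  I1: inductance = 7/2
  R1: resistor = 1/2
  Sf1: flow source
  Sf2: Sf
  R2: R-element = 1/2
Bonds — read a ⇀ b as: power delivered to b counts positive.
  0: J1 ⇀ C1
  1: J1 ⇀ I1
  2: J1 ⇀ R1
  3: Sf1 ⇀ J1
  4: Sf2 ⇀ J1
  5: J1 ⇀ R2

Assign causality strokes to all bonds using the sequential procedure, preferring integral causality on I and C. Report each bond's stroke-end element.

bond 3 stroke→Sf1  (Sf1 fixes flow; stroke at Sf1)
bond 4 stroke→Sf2  (Sf2 fixes flow; stroke at Sf2)
bond 0 stroke→J1  (C1 outputs effort q/C1)
bond 1 stroke→I1  (0-jn J1 has e-setter on 0)
bond 2 stroke→R1  (J1 effort already set via bond 0)
bond 5 stroke→R2  (common-e at J1 fixed by 0)

β0 stroke→J1
β1 stroke→I1
β2 stroke→R1
β3 stroke→Sf1
β4 stroke→Sf2
β5 stroke→R2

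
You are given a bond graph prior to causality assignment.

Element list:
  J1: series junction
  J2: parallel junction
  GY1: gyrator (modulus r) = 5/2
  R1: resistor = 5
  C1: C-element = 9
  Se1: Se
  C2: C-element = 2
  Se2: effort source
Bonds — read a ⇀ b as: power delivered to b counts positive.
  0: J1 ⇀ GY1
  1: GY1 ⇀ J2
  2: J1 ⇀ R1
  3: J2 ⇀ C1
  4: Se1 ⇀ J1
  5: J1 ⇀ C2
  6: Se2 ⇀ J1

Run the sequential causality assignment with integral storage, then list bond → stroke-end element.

β0 |GY1
β1 |GY1
β2 |J1
β3 |J2
β4 |J1
β5 |J1
β6 |J1

b4 stroke at J1  (source Se1 imposes e)
b6 stroke at J1  (Se2: effort source, stroke at far end)
b3 stroke at J2  (C1 integral (e out))
b1 stroke at GY1  (common-e at J2 fixed by 3)
b0 stroke at GY1  (through GY1, causality inverts; strokes same side of GY1)
b2 stroke at J1  (J1: bond 0 brought flow, rest push out)
b5 stroke at J1  (J1 flow already set via bond 0)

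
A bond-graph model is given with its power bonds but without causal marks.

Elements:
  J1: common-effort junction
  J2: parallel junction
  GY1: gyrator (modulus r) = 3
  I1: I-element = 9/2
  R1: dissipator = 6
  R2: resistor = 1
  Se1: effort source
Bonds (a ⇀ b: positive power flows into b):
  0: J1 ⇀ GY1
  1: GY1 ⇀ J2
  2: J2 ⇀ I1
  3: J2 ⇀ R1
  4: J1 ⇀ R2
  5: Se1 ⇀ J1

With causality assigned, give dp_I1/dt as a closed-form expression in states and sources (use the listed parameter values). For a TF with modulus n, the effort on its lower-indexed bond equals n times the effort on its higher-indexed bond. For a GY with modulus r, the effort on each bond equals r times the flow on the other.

β5 stroke→J1  (Se1: effort source, stroke at far end)
β0 stroke→GY1  (J1 effort already set via bond 5)
β4 stroke→R2  (common-e at J1 fixed by 5)
β1 stroke→GY1  (GY1 both-in/both-out from 0)
β2 stroke→I1  (I1 integral (f out))
β3 stroke→J2  (only one effort-in slot at J2)

dp_I1/dt = 2*E_Se1 - 4*p_I1/3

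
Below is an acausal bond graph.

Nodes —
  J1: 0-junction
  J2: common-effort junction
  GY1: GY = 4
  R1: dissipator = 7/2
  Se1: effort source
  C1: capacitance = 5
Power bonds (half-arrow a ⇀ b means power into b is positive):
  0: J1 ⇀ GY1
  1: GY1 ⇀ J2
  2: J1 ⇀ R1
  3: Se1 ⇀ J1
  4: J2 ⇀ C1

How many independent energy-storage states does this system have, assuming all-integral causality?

#3 →J1  (Se1 (Se) sets effort on bond)
#0 →GY1  (J1 effort already set via bond 3)
#2 →R1  (common-e at J1 fixed by 3)
#1 →GY1  (GY1 both-in/both-out from 0)
#4 →J2  (closing 0-jn rule on J2)

1  (C1 all integral)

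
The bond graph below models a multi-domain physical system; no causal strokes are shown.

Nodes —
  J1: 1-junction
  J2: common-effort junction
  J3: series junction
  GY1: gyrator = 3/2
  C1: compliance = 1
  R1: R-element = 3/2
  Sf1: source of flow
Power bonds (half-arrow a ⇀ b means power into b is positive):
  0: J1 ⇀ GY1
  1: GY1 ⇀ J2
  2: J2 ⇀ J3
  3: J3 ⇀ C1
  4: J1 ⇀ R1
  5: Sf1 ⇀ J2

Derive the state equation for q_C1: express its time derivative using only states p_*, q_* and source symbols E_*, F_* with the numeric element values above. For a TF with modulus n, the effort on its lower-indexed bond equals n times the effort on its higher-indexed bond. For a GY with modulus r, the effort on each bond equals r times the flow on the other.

bond 5 →Sf1  (source Sf1 imposes f)
bond 3 →J3  (prefer integral on C1)
bond 2 →J2  (closing 1-jn rule on J3)
bond 1 →GY1  (J2 effort already set via bond 2)
bond 0 →GY1  (GY1: gyrator matches bond 1)
bond 4 →J1  (common-f at J1 fixed by 0)

dq_C1/dt = F_Sf1 - 2*q_C1/3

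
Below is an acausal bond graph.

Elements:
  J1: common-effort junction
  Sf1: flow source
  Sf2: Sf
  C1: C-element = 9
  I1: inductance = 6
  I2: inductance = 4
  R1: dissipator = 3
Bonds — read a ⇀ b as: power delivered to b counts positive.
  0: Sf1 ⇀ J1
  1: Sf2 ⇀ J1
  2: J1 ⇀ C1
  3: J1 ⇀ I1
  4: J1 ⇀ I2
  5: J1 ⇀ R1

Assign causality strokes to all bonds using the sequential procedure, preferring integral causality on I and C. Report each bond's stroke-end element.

β0 →Sf1  (Sf1 fixes flow; stroke at Sf1)
β1 →Sf2  (Sf2 fixes flow; stroke at Sf2)
β2 →J1  (C1 outputs effort q/C1)
β3 →I1  (J1: bond 2 brought effort, rest push out)
β4 →I2  (J1 effort already set via bond 2)
β5 →R1  (J1 effort already set via bond 2)

b0 →Sf1
b1 →Sf2
b2 →J1
b3 →I1
b4 →I2
b5 →R1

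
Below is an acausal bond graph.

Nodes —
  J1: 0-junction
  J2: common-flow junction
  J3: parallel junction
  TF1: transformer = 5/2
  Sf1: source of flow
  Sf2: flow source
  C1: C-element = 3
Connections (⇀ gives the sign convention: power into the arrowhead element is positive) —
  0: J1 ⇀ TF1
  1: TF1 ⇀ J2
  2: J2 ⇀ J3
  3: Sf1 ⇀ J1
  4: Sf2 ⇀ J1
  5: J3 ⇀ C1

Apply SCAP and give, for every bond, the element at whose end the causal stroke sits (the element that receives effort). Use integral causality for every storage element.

#3 stroke→Sf1  (Sf1 (Sf) sets flow on bond)
#4 stroke→Sf2  (source Sf2 imposes f)
#0 stroke→J1  (only one effort-in slot at J1)
#1 stroke→TF1  (TF1: transformer flips bond 0)
#2 stroke→J2  (J2 flow already set via bond 1)
#5 stroke→J3  (J3: last free bond brings effort in)

#0 stroke at J1
#1 stroke at TF1
#2 stroke at J2
#3 stroke at Sf1
#4 stroke at Sf2
#5 stroke at J3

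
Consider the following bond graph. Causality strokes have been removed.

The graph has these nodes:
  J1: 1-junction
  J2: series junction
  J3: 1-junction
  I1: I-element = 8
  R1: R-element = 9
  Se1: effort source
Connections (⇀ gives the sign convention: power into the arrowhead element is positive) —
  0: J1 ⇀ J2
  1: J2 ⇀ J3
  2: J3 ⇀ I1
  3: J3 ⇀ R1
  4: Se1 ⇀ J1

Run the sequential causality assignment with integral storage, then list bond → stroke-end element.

bond 0 →J2
bond 1 →J3
bond 2 →I1
bond 3 →J3
bond 4 →J1

#4 →J1  (Se1: effort source, stroke at far end)
#0 →J2  (J1: last free bond brings flow in)
#1 →J3  (J2: last free bond brings flow in)
#2 →I1  (I1: I, integral causality)
#3 →J3  (1-jn J3 has f-setter on 2)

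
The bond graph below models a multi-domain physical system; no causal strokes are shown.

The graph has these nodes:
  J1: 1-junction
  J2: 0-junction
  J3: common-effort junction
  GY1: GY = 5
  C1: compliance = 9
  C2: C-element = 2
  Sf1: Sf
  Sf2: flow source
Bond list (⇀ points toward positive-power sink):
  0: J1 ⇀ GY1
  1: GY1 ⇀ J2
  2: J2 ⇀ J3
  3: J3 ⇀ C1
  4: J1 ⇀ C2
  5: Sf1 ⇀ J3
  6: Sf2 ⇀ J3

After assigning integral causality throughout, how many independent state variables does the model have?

2  (C1, C2 all integral)

β5 →Sf1  (Sf1 (Sf) sets flow on bond)
β6 →Sf2  (source Sf2 imposes f)
β3 →J3  (C1: C, integral causality)
β2 →J2  (common-e at J3 fixed by 3)
β1 →GY1  (0-jn J2 has e-setter on 2)
β0 →GY1  (GY GY1: same side as bond 1)
β4 →J1  (1-jn J1 has f-setter on 0)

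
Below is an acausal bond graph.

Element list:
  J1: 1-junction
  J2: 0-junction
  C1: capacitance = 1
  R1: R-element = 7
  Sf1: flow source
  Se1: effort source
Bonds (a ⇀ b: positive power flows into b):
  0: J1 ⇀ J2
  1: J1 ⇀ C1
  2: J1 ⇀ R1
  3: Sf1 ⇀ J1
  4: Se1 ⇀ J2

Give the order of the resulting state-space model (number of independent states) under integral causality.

1  (C1 all integral)

b3 →Sf1  (Sf1 (Sf) sets flow on bond)
b4 →J2  (Se1 fixes effort; stroke away)
b0 →J1  (J1: bond 3 brought flow, rest push out)
b1 →J1  (1-jn J1 has f-setter on 3)
b2 →J1  (J1 flow already set via bond 3)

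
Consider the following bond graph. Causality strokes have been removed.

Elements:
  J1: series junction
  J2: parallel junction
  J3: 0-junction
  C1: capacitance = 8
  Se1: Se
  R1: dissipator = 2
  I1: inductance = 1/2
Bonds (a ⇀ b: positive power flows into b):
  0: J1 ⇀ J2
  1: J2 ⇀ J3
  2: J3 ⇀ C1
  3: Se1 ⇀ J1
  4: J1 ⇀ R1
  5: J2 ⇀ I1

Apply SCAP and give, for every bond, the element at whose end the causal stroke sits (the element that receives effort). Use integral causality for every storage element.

bond 3 |J1  (Se1: effort source, stroke at far end)
bond 2 |J3  (C1 outputs effort q/C1)
bond 1 |J2  (J3 effort already set via bond 2)
bond 0 |J1  (J2 effort already set via bond 1)
bond 5 |I1  (J2 effort already set via bond 1)
bond 4 |R1  (closing 1-jn rule on J1)

#0 stroke→J1
#1 stroke→J2
#2 stroke→J3
#3 stroke→J1
#4 stroke→R1
#5 stroke→I1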